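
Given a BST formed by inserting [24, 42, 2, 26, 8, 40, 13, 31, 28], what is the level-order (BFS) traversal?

Tree insertion order: [24, 42, 2, 26, 8, 40, 13, 31, 28]
Tree (level-order array): [24, 2, 42, None, 8, 26, None, None, 13, None, 40, None, None, 31, None, 28]
BFS from the root, enqueuing left then right child of each popped node:
  queue [24] -> pop 24, enqueue [2, 42], visited so far: [24]
  queue [2, 42] -> pop 2, enqueue [8], visited so far: [24, 2]
  queue [42, 8] -> pop 42, enqueue [26], visited so far: [24, 2, 42]
  queue [8, 26] -> pop 8, enqueue [13], visited so far: [24, 2, 42, 8]
  queue [26, 13] -> pop 26, enqueue [40], visited so far: [24, 2, 42, 8, 26]
  queue [13, 40] -> pop 13, enqueue [none], visited so far: [24, 2, 42, 8, 26, 13]
  queue [40] -> pop 40, enqueue [31], visited so far: [24, 2, 42, 8, 26, 13, 40]
  queue [31] -> pop 31, enqueue [28], visited so far: [24, 2, 42, 8, 26, 13, 40, 31]
  queue [28] -> pop 28, enqueue [none], visited so far: [24, 2, 42, 8, 26, 13, 40, 31, 28]
Result: [24, 2, 42, 8, 26, 13, 40, 31, 28]


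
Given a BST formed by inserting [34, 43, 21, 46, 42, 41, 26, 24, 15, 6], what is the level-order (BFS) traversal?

Tree insertion order: [34, 43, 21, 46, 42, 41, 26, 24, 15, 6]
Tree (level-order array): [34, 21, 43, 15, 26, 42, 46, 6, None, 24, None, 41]
BFS from the root, enqueuing left then right child of each popped node:
  queue [34] -> pop 34, enqueue [21, 43], visited so far: [34]
  queue [21, 43] -> pop 21, enqueue [15, 26], visited so far: [34, 21]
  queue [43, 15, 26] -> pop 43, enqueue [42, 46], visited so far: [34, 21, 43]
  queue [15, 26, 42, 46] -> pop 15, enqueue [6], visited so far: [34, 21, 43, 15]
  queue [26, 42, 46, 6] -> pop 26, enqueue [24], visited so far: [34, 21, 43, 15, 26]
  queue [42, 46, 6, 24] -> pop 42, enqueue [41], visited so far: [34, 21, 43, 15, 26, 42]
  queue [46, 6, 24, 41] -> pop 46, enqueue [none], visited so far: [34, 21, 43, 15, 26, 42, 46]
  queue [6, 24, 41] -> pop 6, enqueue [none], visited so far: [34, 21, 43, 15, 26, 42, 46, 6]
  queue [24, 41] -> pop 24, enqueue [none], visited so far: [34, 21, 43, 15, 26, 42, 46, 6, 24]
  queue [41] -> pop 41, enqueue [none], visited so far: [34, 21, 43, 15, 26, 42, 46, 6, 24, 41]
Result: [34, 21, 43, 15, 26, 42, 46, 6, 24, 41]


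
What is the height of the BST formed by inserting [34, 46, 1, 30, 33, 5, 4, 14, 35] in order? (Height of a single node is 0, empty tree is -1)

Insertion order: [34, 46, 1, 30, 33, 5, 4, 14, 35]
Tree (level-order array): [34, 1, 46, None, 30, 35, None, 5, 33, None, None, 4, 14]
Compute height bottom-up (empty subtree = -1):
  height(4) = 1 + max(-1, -1) = 0
  height(14) = 1 + max(-1, -1) = 0
  height(5) = 1 + max(0, 0) = 1
  height(33) = 1 + max(-1, -1) = 0
  height(30) = 1 + max(1, 0) = 2
  height(1) = 1 + max(-1, 2) = 3
  height(35) = 1 + max(-1, -1) = 0
  height(46) = 1 + max(0, -1) = 1
  height(34) = 1 + max(3, 1) = 4
Height = 4


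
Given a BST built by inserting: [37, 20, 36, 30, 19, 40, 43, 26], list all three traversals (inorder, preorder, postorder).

Tree insertion order: [37, 20, 36, 30, 19, 40, 43, 26]
Tree (level-order array): [37, 20, 40, 19, 36, None, 43, None, None, 30, None, None, None, 26]
Inorder (L, root, R): [19, 20, 26, 30, 36, 37, 40, 43]
Preorder (root, L, R): [37, 20, 19, 36, 30, 26, 40, 43]
Postorder (L, R, root): [19, 26, 30, 36, 20, 43, 40, 37]


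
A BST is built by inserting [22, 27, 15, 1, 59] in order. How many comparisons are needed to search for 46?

Search path for 46: 22 -> 27 -> 59
Found: False
Comparisons: 3


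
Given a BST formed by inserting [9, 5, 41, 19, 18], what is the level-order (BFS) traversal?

Tree insertion order: [9, 5, 41, 19, 18]
Tree (level-order array): [9, 5, 41, None, None, 19, None, 18]
BFS from the root, enqueuing left then right child of each popped node:
  queue [9] -> pop 9, enqueue [5, 41], visited so far: [9]
  queue [5, 41] -> pop 5, enqueue [none], visited so far: [9, 5]
  queue [41] -> pop 41, enqueue [19], visited so far: [9, 5, 41]
  queue [19] -> pop 19, enqueue [18], visited so far: [9, 5, 41, 19]
  queue [18] -> pop 18, enqueue [none], visited so far: [9, 5, 41, 19, 18]
Result: [9, 5, 41, 19, 18]


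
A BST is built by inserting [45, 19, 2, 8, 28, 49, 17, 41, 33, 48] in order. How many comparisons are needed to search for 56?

Search path for 56: 45 -> 49
Found: False
Comparisons: 2


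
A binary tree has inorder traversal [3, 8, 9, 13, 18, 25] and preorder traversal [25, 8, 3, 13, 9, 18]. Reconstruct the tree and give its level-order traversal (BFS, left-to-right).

Inorder:  [3, 8, 9, 13, 18, 25]
Preorder: [25, 8, 3, 13, 9, 18]
Algorithm: preorder visits root first, so consume preorder in order;
for each root, split the current inorder slice at that value into
left-subtree inorder and right-subtree inorder, then recurse.
Recursive splits:
  root=25; inorder splits into left=[3, 8, 9, 13, 18], right=[]
  root=8; inorder splits into left=[3], right=[9, 13, 18]
  root=3; inorder splits into left=[], right=[]
  root=13; inorder splits into left=[9], right=[18]
  root=9; inorder splits into left=[], right=[]
  root=18; inorder splits into left=[], right=[]
Reconstructed level-order: [25, 8, 3, 13, 9, 18]


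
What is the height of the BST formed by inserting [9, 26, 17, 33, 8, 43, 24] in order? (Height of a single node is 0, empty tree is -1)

Insertion order: [9, 26, 17, 33, 8, 43, 24]
Tree (level-order array): [9, 8, 26, None, None, 17, 33, None, 24, None, 43]
Compute height bottom-up (empty subtree = -1):
  height(8) = 1 + max(-1, -1) = 0
  height(24) = 1 + max(-1, -1) = 0
  height(17) = 1 + max(-1, 0) = 1
  height(43) = 1 + max(-1, -1) = 0
  height(33) = 1 + max(-1, 0) = 1
  height(26) = 1 + max(1, 1) = 2
  height(9) = 1 + max(0, 2) = 3
Height = 3


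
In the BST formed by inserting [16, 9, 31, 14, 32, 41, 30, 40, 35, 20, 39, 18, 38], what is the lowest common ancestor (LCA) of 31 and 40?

Tree insertion order: [16, 9, 31, 14, 32, 41, 30, 40, 35, 20, 39, 18, 38]
Tree (level-order array): [16, 9, 31, None, 14, 30, 32, None, None, 20, None, None, 41, 18, None, 40, None, None, None, 35, None, None, 39, 38]
In a BST, the LCA of p=31, q=40 is the first node v on the
root-to-leaf path with p <= v <= q (go left if both < v, right if both > v).
Walk from root:
  at 16: both 31 and 40 > 16, go right
  at 31: 31 <= 31 <= 40, this is the LCA
LCA = 31


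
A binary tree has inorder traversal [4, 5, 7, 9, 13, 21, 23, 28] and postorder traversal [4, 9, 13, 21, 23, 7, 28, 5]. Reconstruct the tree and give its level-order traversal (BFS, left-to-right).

Inorder:   [4, 5, 7, 9, 13, 21, 23, 28]
Postorder: [4, 9, 13, 21, 23, 7, 28, 5]
Algorithm: postorder visits root last, so walk postorder right-to-left;
each value is the root of the current inorder slice — split it at that
value, recurse on the right subtree first, then the left.
Recursive splits:
  root=5; inorder splits into left=[4], right=[7, 9, 13, 21, 23, 28]
  root=28; inorder splits into left=[7, 9, 13, 21, 23], right=[]
  root=7; inorder splits into left=[], right=[9, 13, 21, 23]
  root=23; inorder splits into left=[9, 13, 21], right=[]
  root=21; inorder splits into left=[9, 13], right=[]
  root=13; inorder splits into left=[9], right=[]
  root=9; inorder splits into left=[], right=[]
  root=4; inorder splits into left=[], right=[]
Reconstructed level-order: [5, 4, 28, 7, 23, 21, 13, 9]


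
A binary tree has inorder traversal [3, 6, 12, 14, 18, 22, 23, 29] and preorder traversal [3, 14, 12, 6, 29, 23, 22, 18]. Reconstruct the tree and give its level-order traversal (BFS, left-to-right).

Inorder:  [3, 6, 12, 14, 18, 22, 23, 29]
Preorder: [3, 14, 12, 6, 29, 23, 22, 18]
Algorithm: preorder visits root first, so consume preorder in order;
for each root, split the current inorder slice at that value into
left-subtree inorder and right-subtree inorder, then recurse.
Recursive splits:
  root=3; inorder splits into left=[], right=[6, 12, 14, 18, 22, 23, 29]
  root=14; inorder splits into left=[6, 12], right=[18, 22, 23, 29]
  root=12; inorder splits into left=[6], right=[]
  root=6; inorder splits into left=[], right=[]
  root=29; inorder splits into left=[18, 22, 23], right=[]
  root=23; inorder splits into left=[18, 22], right=[]
  root=22; inorder splits into left=[18], right=[]
  root=18; inorder splits into left=[], right=[]
Reconstructed level-order: [3, 14, 12, 29, 6, 23, 22, 18]


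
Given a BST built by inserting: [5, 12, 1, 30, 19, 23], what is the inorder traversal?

Tree insertion order: [5, 12, 1, 30, 19, 23]
Tree (level-order array): [5, 1, 12, None, None, None, 30, 19, None, None, 23]
Inorder traversal: [1, 5, 12, 19, 23, 30]


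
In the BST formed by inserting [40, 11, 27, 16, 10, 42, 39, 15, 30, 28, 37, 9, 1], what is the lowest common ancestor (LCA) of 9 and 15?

Tree insertion order: [40, 11, 27, 16, 10, 42, 39, 15, 30, 28, 37, 9, 1]
Tree (level-order array): [40, 11, 42, 10, 27, None, None, 9, None, 16, 39, 1, None, 15, None, 30, None, None, None, None, None, 28, 37]
In a BST, the LCA of p=9, q=15 is the first node v on the
root-to-leaf path with p <= v <= q (go left if both < v, right if both > v).
Walk from root:
  at 40: both 9 and 15 < 40, go left
  at 11: 9 <= 11 <= 15, this is the LCA
LCA = 11


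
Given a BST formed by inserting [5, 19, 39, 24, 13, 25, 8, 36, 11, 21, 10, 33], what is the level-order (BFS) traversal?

Tree insertion order: [5, 19, 39, 24, 13, 25, 8, 36, 11, 21, 10, 33]
Tree (level-order array): [5, None, 19, 13, 39, 8, None, 24, None, None, 11, 21, 25, 10, None, None, None, None, 36, None, None, 33]
BFS from the root, enqueuing left then right child of each popped node:
  queue [5] -> pop 5, enqueue [19], visited so far: [5]
  queue [19] -> pop 19, enqueue [13, 39], visited so far: [5, 19]
  queue [13, 39] -> pop 13, enqueue [8], visited so far: [5, 19, 13]
  queue [39, 8] -> pop 39, enqueue [24], visited so far: [5, 19, 13, 39]
  queue [8, 24] -> pop 8, enqueue [11], visited so far: [5, 19, 13, 39, 8]
  queue [24, 11] -> pop 24, enqueue [21, 25], visited so far: [5, 19, 13, 39, 8, 24]
  queue [11, 21, 25] -> pop 11, enqueue [10], visited so far: [5, 19, 13, 39, 8, 24, 11]
  queue [21, 25, 10] -> pop 21, enqueue [none], visited so far: [5, 19, 13, 39, 8, 24, 11, 21]
  queue [25, 10] -> pop 25, enqueue [36], visited so far: [5, 19, 13, 39, 8, 24, 11, 21, 25]
  queue [10, 36] -> pop 10, enqueue [none], visited so far: [5, 19, 13, 39, 8, 24, 11, 21, 25, 10]
  queue [36] -> pop 36, enqueue [33], visited so far: [5, 19, 13, 39, 8, 24, 11, 21, 25, 10, 36]
  queue [33] -> pop 33, enqueue [none], visited so far: [5, 19, 13, 39, 8, 24, 11, 21, 25, 10, 36, 33]
Result: [5, 19, 13, 39, 8, 24, 11, 21, 25, 10, 36, 33]


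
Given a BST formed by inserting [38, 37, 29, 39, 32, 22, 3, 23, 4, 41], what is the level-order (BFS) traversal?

Tree insertion order: [38, 37, 29, 39, 32, 22, 3, 23, 4, 41]
Tree (level-order array): [38, 37, 39, 29, None, None, 41, 22, 32, None, None, 3, 23, None, None, None, 4]
BFS from the root, enqueuing left then right child of each popped node:
  queue [38] -> pop 38, enqueue [37, 39], visited so far: [38]
  queue [37, 39] -> pop 37, enqueue [29], visited so far: [38, 37]
  queue [39, 29] -> pop 39, enqueue [41], visited so far: [38, 37, 39]
  queue [29, 41] -> pop 29, enqueue [22, 32], visited so far: [38, 37, 39, 29]
  queue [41, 22, 32] -> pop 41, enqueue [none], visited so far: [38, 37, 39, 29, 41]
  queue [22, 32] -> pop 22, enqueue [3, 23], visited so far: [38, 37, 39, 29, 41, 22]
  queue [32, 3, 23] -> pop 32, enqueue [none], visited so far: [38, 37, 39, 29, 41, 22, 32]
  queue [3, 23] -> pop 3, enqueue [4], visited so far: [38, 37, 39, 29, 41, 22, 32, 3]
  queue [23, 4] -> pop 23, enqueue [none], visited so far: [38, 37, 39, 29, 41, 22, 32, 3, 23]
  queue [4] -> pop 4, enqueue [none], visited so far: [38, 37, 39, 29, 41, 22, 32, 3, 23, 4]
Result: [38, 37, 39, 29, 41, 22, 32, 3, 23, 4]


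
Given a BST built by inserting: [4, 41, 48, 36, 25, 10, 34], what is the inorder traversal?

Tree insertion order: [4, 41, 48, 36, 25, 10, 34]
Tree (level-order array): [4, None, 41, 36, 48, 25, None, None, None, 10, 34]
Inorder traversal: [4, 10, 25, 34, 36, 41, 48]


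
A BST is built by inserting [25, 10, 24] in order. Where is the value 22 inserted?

Starting tree (level order): [25, 10, None, None, 24]
Insertion path: 25 -> 10 -> 24
Result: insert 22 as left child of 24
Final tree (level order): [25, 10, None, None, 24, 22]


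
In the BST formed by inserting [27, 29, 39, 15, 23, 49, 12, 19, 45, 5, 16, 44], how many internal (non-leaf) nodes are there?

Tree built from: [27, 29, 39, 15, 23, 49, 12, 19, 45, 5, 16, 44]
Tree (level-order array): [27, 15, 29, 12, 23, None, 39, 5, None, 19, None, None, 49, None, None, 16, None, 45, None, None, None, 44]
Rule: An internal node has at least one child.
Per-node child counts:
  node 27: 2 child(ren)
  node 15: 2 child(ren)
  node 12: 1 child(ren)
  node 5: 0 child(ren)
  node 23: 1 child(ren)
  node 19: 1 child(ren)
  node 16: 0 child(ren)
  node 29: 1 child(ren)
  node 39: 1 child(ren)
  node 49: 1 child(ren)
  node 45: 1 child(ren)
  node 44: 0 child(ren)
Matching nodes: [27, 15, 12, 23, 19, 29, 39, 49, 45]
Count of internal (non-leaf) nodes: 9


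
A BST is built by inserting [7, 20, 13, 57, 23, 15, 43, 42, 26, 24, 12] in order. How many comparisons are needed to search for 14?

Search path for 14: 7 -> 20 -> 13 -> 15
Found: False
Comparisons: 4


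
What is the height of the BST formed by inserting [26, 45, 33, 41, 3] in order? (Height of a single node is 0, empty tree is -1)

Insertion order: [26, 45, 33, 41, 3]
Tree (level-order array): [26, 3, 45, None, None, 33, None, None, 41]
Compute height bottom-up (empty subtree = -1):
  height(3) = 1 + max(-1, -1) = 0
  height(41) = 1 + max(-1, -1) = 0
  height(33) = 1 + max(-1, 0) = 1
  height(45) = 1 + max(1, -1) = 2
  height(26) = 1 + max(0, 2) = 3
Height = 3


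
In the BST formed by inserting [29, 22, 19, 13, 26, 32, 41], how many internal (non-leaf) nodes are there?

Tree built from: [29, 22, 19, 13, 26, 32, 41]
Tree (level-order array): [29, 22, 32, 19, 26, None, 41, 13]
Rule: An internal node has at least one child.
Per-node child counts:
  node 29: 2 child(ren)
  node 22: 2 child(ren)
  node 19: 1 child(ren)
  node 13: 0 child(ren)
  node 26: 0 child(ren)
  node 32: 1 child(ren)
  node 41: 0 child(ren)
Matching nodes: [29, 22, 19, 32]
Count of internal (non-leaf) nodes: 4


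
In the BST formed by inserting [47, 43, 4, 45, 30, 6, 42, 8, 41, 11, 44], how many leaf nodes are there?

Tree built from: [47, 43, 4, 45, 30, 6, 42, 8, 41, 11, 44]
Tree (level-order array): [47, 43, None, 4, 45, None, 30, 44, None, 6, 42, None, None, None, 8, 41, None, None, 11]
Rule: A leaf has 0 children.
Per-node child counts:
  node 47: 1 child(ren)
  node 43: 2 child(ren)
  node 4: 1 child(ren)
  node 30: 2 child(ren)
  node 6: 1 child(ren)
  node 8: 1 child(ren)
  node 11: 0 child(ren)
  node 42: 1 child(ren)
  node 41: 0 child(ren)
  node 45: 1 child(ren)
  node 44: 0 child(ren)
Matching nodes: [11, 41, 44]
Count of leaf nodes: 3


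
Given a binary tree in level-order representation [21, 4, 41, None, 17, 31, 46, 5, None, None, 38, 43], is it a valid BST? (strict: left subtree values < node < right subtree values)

Level-order array: [21, 4, 41, None, 17, 31, 46, 5, None, None, 38, 43]
Validate using subtree bounds (lo, hi): at each node, require lo < value < hi,
then recurse left with hi=value and right with lo=value.
Preorder trace (stopping at first violation):
  at node 21 with bounds (-inf, +inf): OK
  at node 4 with bounds (-inf, 21): OK
  at node 17 with bounds (4, 21): OK
  at node 5 with bounds (4, 17): OK
  at node 41 with bounds (21, +inf): OK
  at node 31 with bounds (21, 41): OK
  at node 38 with bounds (31, 41): OK
  at node 46 with bounds (41, +inf): OK
  at node 43 with bounds (41, 46): OK
No violation found at any node.
Result: Valid BST


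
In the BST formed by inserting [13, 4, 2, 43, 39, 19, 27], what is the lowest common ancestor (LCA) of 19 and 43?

Tree insertion order: [13, 4, 2, 43, 39, 19, 27]
Tree (level-order array): [13, 4, 43, 2, None, 39, None, None, None, 19, None, None, 27]
In a BST, the LCA of p=19, q=43 is the first node v on the
root-to-leaf path with p <= v <= q (go left if both < v, right if both > v).
Walk from root:
  at 13: both 19 and 43 > 13, go right
  at 43: 19 <= 43 <= 43, this is the LCA
LCA = 43


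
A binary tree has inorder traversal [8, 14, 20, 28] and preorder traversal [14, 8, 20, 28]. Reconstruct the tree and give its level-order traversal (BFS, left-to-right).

Inorder:  [8, 14, 20, 28]
Preorder: [14, 8, 20, 28]
Algorithm: preorder visits root first, so consume preorder in order;
for each root, split the current inorder slice at that value into
left-subtree inorder and right-subtree inorder, then recurse.
Recursive splits:
  root=14; inorder splits into left=[8], right=[20, 28]
  root=8; inorder splits into left=[], right=[]
  root=20; inorder splits into left=[], right=[28]
  root=28; inorder splits into left=[], right=[]
Reconstructed level-order: [14, 8, 20, 28]


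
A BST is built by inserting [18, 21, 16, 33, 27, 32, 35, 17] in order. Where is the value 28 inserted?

Starting tree (level order): [18, 16, 21, None, 17, None, 33, None, None, 27, 35, None, 32]
Insertion path: 18 -> 21 -> 33 -> 27 -> 32
Result: insert 28 as left child of 32
Final tree (level order): [18, 16, 21, None, 17, None, 33, None, None, 27, 35, None, 32, None, None, 28]


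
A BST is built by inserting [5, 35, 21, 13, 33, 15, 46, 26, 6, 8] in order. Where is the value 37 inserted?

Starting tree (level order): [5, None, 35, 21, 46, 13, 33, None, None, 6, 15, 26, None, None, 8]
Insertion path: 5 -> 35 -> 46
Result: insert 37 as left child of 46
Final tree (level order): [5, None, 35, 21, 46, 13, 33, 37, None, 6, 15, 26, None, None, None, None, 8]


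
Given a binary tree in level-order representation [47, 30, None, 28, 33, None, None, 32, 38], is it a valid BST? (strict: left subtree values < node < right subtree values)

Level-order array: [47, 30, None, 28, 33, None, None, 32, 38]
Validate using subtree bounds (lo, hi): at each node, require lo < value < hi,
then recurse left with hi=value and right with lo=value.
Preorder trace (stopping at first violation):
  at node 47 with bounds (-inf, +inf): OK
  at node 30 with bounds (-inf, 47): OK
  at node 28 with bounds (-inf, 30): OK
  at node 33 with bounds (30, 47): OK
  at node 32 with bounds (30, 33): OK
  at node 38 with bounds (33, 47): OK
No violation found at any node.
Result: Valid BST


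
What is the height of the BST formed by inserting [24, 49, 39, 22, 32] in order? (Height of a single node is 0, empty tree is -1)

Insertion order: [24, 49, 39, 22, 32]
Tree (level-order array): [24, 22, 49, None, None, 39, None, 32]
Compute height bottom-up (empty subtree = -1):
  height(22) = 1 + max(-1, -1) = 0
  height(32) = 1 + max(-1, -1) = 0
  height(39) = 1 + max(0, -1) = 1
  height(49) = 1 + max(1, -1) = 2
  height(24) = 1 + max(0, 2) = 3
Height = 3


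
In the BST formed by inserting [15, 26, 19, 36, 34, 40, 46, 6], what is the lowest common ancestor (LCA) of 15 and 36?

Tree insertion order: [15, 26, 19, 36, 34, 40, 46, 6]
Tree (level-order array): [15, 6, 26, None, None, 19, 36, None, None, 34, 40, None, None, None, 46]
In a BST, the LCA of p=15, q=36 is the first node v on the
root-to-leaf path with p <= v <= q (go left if both < v, right if both > v).
Walk from root:
  at 15: 15 <= 15 <= 36, this is the LCA
LCA = 15


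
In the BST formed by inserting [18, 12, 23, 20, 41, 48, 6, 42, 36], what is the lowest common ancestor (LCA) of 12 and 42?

Tree insertion order: [18, 12, 23, 20, 41, 48, 6, 42, 36]
Tree (level-order array): [18, 12, 23, 6, None, 20, 41, None, None, None, None, 36, 48, None, None, 42]
In a BST, the LCA of p=12, q=42 is the first node v on the
root-to-leaf path with p <= v <= q (go left if both < v, right if both > v).
Walk from root:
  at 18: 12 <= 18 <= 42, this is the LCA
LCA = 18


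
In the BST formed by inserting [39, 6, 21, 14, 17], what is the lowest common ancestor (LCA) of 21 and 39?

Tree insertion order: [39, 6, 21, 14, 17]
Tree (level-order array): [39, 6, None, None, 21, 14, None, None, 17]
In a BST, the LCA of p=21, q=39 is the first node v on the
root-to-leaf path with p <= v <= q (go left if both < v, right if both > v).
Walk from root:
  at 39: 21 <= 39 <= 39, this is the LCA
LCA = 39


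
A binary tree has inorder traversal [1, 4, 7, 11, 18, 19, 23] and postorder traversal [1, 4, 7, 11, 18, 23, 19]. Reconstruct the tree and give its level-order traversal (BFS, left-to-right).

Inorder:   [1, 4, 7, 11, 18, 19, 23]
Postorder: [1, 4, 7, 11, 18, 23, 19]
Algorithm: postorder visits root last, so walk postorder right-to-left;
each value is the root of the current inorder slice — split it at that
value, recurse on the right subtree first, then the left.
Recursive splits:
  root=19; inorder splits into left=[1, 4, 7, 11, 18], right=[23]
  root=23; inorder splits into left=[], right=[]
  root=18; inorder splits into left=[1, 4, 7, 11], right=[]
  root=11; inorder splits into left=[1, 4, 7], right=[]
  root=7; inorder splits into left=[1, 4], right=[]
  root=4; inorder splits into left=[1], right=[]
  root=1; inorder splits into left=[], right=[]
Reconstructed level-order: [19, 18, 23, 11, 7, 4, 1]


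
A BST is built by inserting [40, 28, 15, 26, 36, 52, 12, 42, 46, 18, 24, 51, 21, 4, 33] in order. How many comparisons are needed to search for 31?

Search path for 31: 40 -> 28 -> 36 -> 33
Found: False
Comparisons: 4


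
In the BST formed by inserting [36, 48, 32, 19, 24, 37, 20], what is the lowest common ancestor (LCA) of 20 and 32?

Tree insertion order: [36, 48, 32, 19, 24, 37, 20]
Tree (level-order array): [36, 32, 48, 19, None, 37, None, None, 24, None, None, 20]
In a BST, the LCA of p=20, q=32 is the first node v on the
root-to-leaf path with p <= v <= q (go left if both < v, right if both > v).
Walk from root:
  at 36: both 20 and 32 < 36, go left
  at 32: 20 <= 32 <= 32, this is the LCA
LCA = 32


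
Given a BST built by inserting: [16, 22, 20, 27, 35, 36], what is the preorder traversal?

Tree insertion order: [16, 22, 20, 27, 35, 36]
Tree (level-order array): [16, None, 22, 20, 27, None, None, None, 35, None, 36]
Preorder traversal: [16, 22, 20, 27, 35, 36]


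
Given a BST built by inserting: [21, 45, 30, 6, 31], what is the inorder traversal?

Tree insertion order: [21, 45, 30, 6, 31]
Tree (level-order array): [21, 6, 45, None, None, 30, None, None, 31]
Inorder traversal: [6, 21, 30, 31, 45]


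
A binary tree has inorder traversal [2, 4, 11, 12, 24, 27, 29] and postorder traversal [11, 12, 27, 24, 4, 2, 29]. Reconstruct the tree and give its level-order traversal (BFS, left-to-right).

Inorder:   [2, 4, 11, 12, 24, 27, 29]
Postorder: [11, 12, 27, 24, 4, 2, 29]
Algorithm: postorder visits root last, so walk postorder right-to-left;
each value is the root of the current inorder slice — split it at that
value, recurse on the right subtree first, then the left.
Recursive splits:
  root=29; inorder splits into left=[2, 4, 11, 12, 24, 27], right=[]
  root=2; inorder splits into left=[], right=[4, 11, 12, 24, 27]
  root=4; inorder splits into left=[], right=[11, 12, 24, 27]
  root=24; inorder splits into left=[11, 12], right=[27]
  root=27; inorder splits into left=[], right=[]
  root=12; inorder splits into left=[11], right=[]
  root=11; inorder splits into left=[], right=[]
Reconstructed level-order: [29, 2, 4, 24, 12, 27, 11]


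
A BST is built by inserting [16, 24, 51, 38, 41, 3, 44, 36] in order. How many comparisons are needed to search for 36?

Search path for 36: 16 -> 24 -> 51 -> 38 -> 36
Found: True
Comparisons: 5


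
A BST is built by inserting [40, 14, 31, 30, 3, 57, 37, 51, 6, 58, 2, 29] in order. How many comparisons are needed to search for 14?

Search path for 14: 40 -> 14
Found: True
Comparisons: 2


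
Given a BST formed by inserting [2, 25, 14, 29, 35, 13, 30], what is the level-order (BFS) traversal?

Tree insertion order: [2, 25, 14, 29, 35, 13, 30]
Tree (level-order array): [2, None, 25, 14, 29, 13, None, None, 35, None, None, 30]
BFS from the root, enqueuing left then right child of each popped node:
  queue [2] -> pop 2, enqueue [25], visited so far: [2]
  queue [25] -> pop 25, enqueue [14, 29], visited so far: [2, 25]
  queue [14, 29] -> pop 14, enqueue [13], visited so far: [2, 25, 14]
  queue [29, 13] -> pop 29, enqueue [35], visited so far: [2, 25, 14, 29]
  queue [13, 35] -> pop 13, enqueue [none], visited so far: [2, 25, 14, 29, 13]
  queue [35] -> pop 35, enqueue [30], visited so far: [2, 25, 14, 29, 13, 35]
  queue [30] -> pop 30, enqueue [none], visited so far: [2, 25, 14, 29, 13, 35, 30]
Result: [2, 25, 14, 29, 13, 35, 30]


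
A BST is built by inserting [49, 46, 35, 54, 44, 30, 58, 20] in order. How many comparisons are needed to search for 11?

Search path for 11: 49 -> 46 -> 35 -> 30 -> 20
Found: False
Comparisons: 5


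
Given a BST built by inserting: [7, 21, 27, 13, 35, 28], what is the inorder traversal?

Tree insertion order: [7, 21, 27, 13, 35, 28]
Tree (level-order array): [7, None, 21, 13, 27, None, None, None, 35, 28]
Inorder traversal: [7, 13, 21, 27, 28, 35]


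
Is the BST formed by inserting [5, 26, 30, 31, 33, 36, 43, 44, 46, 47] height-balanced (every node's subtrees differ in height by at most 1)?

Tree (level-order array): [5, None, 26, None, 30, None, 31, None, 33, None, 36, None, 43, None, 44, None, 46, None, 47]
Definition: a tree is height-balanced if, at every node, |h(left) - h(right)| <= 1 (empty subtree has height -1).
Bottom-up per-node check:
  node 47: h_left=-1, h_right=-1, diff=0 [OK], height=0
  node 46: h_left=-1, h_right=0, diff=1 [OK], height=1
  node 44: h_left=-1, h_right=1, diff=2 [FAIL (|-1-1|=2 > 1)], height=2
  node 43: h_left=-1, h_right=2, diff=3 [FAIL (|-1-2|=3 > 1)], height=3
  node 36: h_left=-1, h_right=3, diff=4 [FAIL (|-1-3|=4 > 1)], height=4
  node 33: h_left=-1, h_right=4, diff=5 [FAIL (|-1-4|=5 > 1)], height=5
  node 31: h_left=-1, h_right=5, diff=6 [FAIL (|-1-5|=6 > 1)], height=6
  node 30: h_left=-1, h_right=6, diff=7 [FAIL (|-1-6|=7 > 1)], height=7
  node 26: h_left=-1, h_right=7, diff=8 [FAIL (|-1-7|=8 > 1)], height=8
  node 5: h_left=-1, h_right=8, diff=9 [FAIL (|-1-8|=9 > 1)], height=9
Node 44 violates the condition: |-1 - 1| = 2 > 1.
Result: Not balanced


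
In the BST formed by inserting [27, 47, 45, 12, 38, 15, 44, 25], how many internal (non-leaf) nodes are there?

Tree built from: [27, 47, 45, 12, 38, 15, 44, 25]
Tree (level-order array): [27, 12, 47, None, 15, 45, None, None, 25, 38, None, None, None, None, 44]
Rule: An internal node has at least one child.
Per-node child counts:
  node 27: 2 child(ren)
  node 12: 1 child(ren)
  node 15: 1 child(ren)
  node 25: 0 child(ren)
  node 47: 1 child(ren)
  node 45: 1 child(ren)
  node 38: 1 child(ren)
  node 44: 0 child(ren)
Matching nodes: [27, 12, 15, 47, 45, 38]
Count of internal (non-leaf) nodes: 6


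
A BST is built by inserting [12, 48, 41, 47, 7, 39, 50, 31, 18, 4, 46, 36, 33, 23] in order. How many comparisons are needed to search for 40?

Search path for 40: 12 -> 48 -> 41 -> 39
Found: False
Comparisons: 4


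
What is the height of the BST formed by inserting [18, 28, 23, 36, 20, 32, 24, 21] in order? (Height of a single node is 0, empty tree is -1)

Insertion order: [18, 28, 23, 36, 20, 32, 24, 21]
Tree (level-order array): [18, None, 28, 23, 36, 20, 24, 32, None, None, 21]
Compute height bottom-up (empty subtree = -1):
  height(21) = 1 + max(-1, -1) = 0
  height(20) = 1 + max(-1, 0) = 1
  height(24) = 1 + max(-1, -1) = 0
  height(23) = 1 + max(1, 0) = 2
  height(32) = 1 + max(-1, -1) = 0
  height(36) = 1 + max(0, -1) = 1
  height(28) = 1 + max(2, 1) = 3
  height(18) = 1 + max(-1, 3) = 4
Height = 4


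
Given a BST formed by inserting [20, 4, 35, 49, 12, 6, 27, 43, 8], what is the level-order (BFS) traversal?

Tree insertion order: [20, 4, 35, 49, 12, 6, 27, 43, 8]
Tree (level-order array): [20, 4, 35, None, 12, 27, 49, 6, None, None, None, 43, None, None, 8]
BFS from the root, enqueuing left then right child of each popped node:
  queue [20] -> pop 20, enqueue [4, 35], visited so far: [20]
  queue [4, 35] -> pop 4, enqueue [12], visited so far: [20, 4]
  queue [35, 12] -> pop 35, enqueue [27, 49], visited so far: [20, 4, 35]
  queue [12, 27, 49] -> pop 12, enqueue [6], visited so far: [20, 4, 35, 12]
  queue [27, 49, 6] -> pop 27, enqueue [none], visited so far: [20, 4, 35, 12, 27]
  queue [49, 6] -> pop 49, enqueue [43], visited so far: [20, 4, 35, 12, 27, 49]
  queue [6, 43] -> pop 6, enqueue [8], visited so far: [20, 4, 35, 12, 27, 49, 6]
  queue [43, 8] -> pop 43, enqueue [none], visited so far: [20, 4, 35, 12, 27, 49, 6, 43]
  queue [8] -> pop 8, enqueue [none], visited so far: [20, 4, 35, 12, 27, 49, 6, 43, 8]
Result: [20, 4, 35, 12, 27, 49, 6, 43, 8]


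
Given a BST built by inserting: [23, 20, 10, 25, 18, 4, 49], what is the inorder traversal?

Tree insertion order: [23, 20, 10, 25, 18, 4, 49]
Tree (level-order array): [23, 20, 25, 10, None, None, 49, 4, 18]
Inorder traversal: [4, 10, 18, 20, 23, 25, 49]


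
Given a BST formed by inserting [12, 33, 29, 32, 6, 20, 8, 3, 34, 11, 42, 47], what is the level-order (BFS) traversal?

Tree insertion order: [12, 33, 29, 32, 6, 20, 8, 3, 34, 11, 42, 47]
Tree (level-order array): [12, 6, 33, 3, 8, 29, 34, None, None, None, 11, 20, 32, None, 42, None, None, None, None, None, None, None, 47]
BFS from the root, enqueuing left then right child of each popped node:
  queue [12] -> pop 12, enqueue [6, 33], visited so far: [12]
  queue [6, 33] -> pop 6, enqueue [3, 8], visited so far: [12, 6]
  queue [33, 3, 8] -> pop 33, enqueue [29, 34], visited so far: [12, 6, 33]
  queue [3, 8, 29, 34] -> pop 3, enqueue [none], visited so far: [12, 6, 33, 3]
  queue [8, 29, 34] -> pop 8, enqueue [11], visited so far: [12, 6, 33, 3, 8]
  queue [29, 34, 11] -> pop 29, enqueue [20, 32], visited so far: [12, 6, 33, 3, 8, 29]
  queue [34, 11, 20, 32] -> pop 34, enqueue [42], visited so far: [12, 6, 33, 3, 8, 29, 34]
  queue [11, 20, 32, 42] -> pop 11, enqueue [none], visited so far: [12, 6, 33, 3, 8, 29, 34, 11]
  queue [20, 32, 42] -> pop 20, enqueue [none], visited so far: [12, 6, 33, 3, 8, 29, 34, 11, 20]
  queue [32, 42] -> pop 32, enqueue [none], visited so far: [12, 6, 33, 3, 8, 29, 34, 11, 20, 32]
  queue [42] -> pop 42, enqueue [47], visited so far: [12, 6, 33, 3, 8, 29, 34, 11, 20, 32, 42]
  queue [47] -> pop 47, enqueue [none], visited so far: [12, 6, 33, 3, 8, 29, 34, 11, 20, 32, 42, 47]
Result: [12, 6, 33, 3, 8, 29, 34, 11, 20, 32, 42, 47]


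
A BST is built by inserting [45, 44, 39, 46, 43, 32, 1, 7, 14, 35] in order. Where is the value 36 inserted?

Starting tree (level order): [45, 44, 46, 39, None, None, None, 32, 43, 1, 35, None, None, None, 7, None, None, None, 14]
Insertion path: 45 -> 44 -> 39 -> 32 -> 35
Result: insert 36 as right child of 35
Final tree (level order): [45, 44, 46, 39, None, None, None, 32, 43, 1, 35, None, None, None, 7, None, 36, None, 14]


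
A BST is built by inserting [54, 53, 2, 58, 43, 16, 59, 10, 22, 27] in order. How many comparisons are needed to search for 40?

Search path for 40: 54 -> 53 -> 2 -> 43 -> 16 -> 22 -> 27
Found: False
Comparisons: 7


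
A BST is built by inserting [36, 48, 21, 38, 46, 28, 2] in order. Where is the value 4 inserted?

Starting tree (level order): [36, 21, 48, 2, 28, 38, None, None, None, None, None, None, 46]
Insertion path: 36 -> 21 -> 2
Result: insert 4 as right child of 2
Final tree (level order): [36, 21, 48, 2, 28, 38, None, None, 4, None, None, None, 46]


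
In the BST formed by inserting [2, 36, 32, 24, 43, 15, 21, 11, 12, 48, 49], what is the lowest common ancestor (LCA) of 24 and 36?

Tree insertion order: [2, 36, 32, 24, 43, 15, 21, 11, 12, 48, 49]
Tree (level-order array): [2, None, 36, 32, 43, 24, None, None, 48, 15, None, None, 49, 11, 21, None, None, None, 12]
In a BST, the LCA of p=24, q=36 is the first node v on the
root-to-leaf path with p <= v <= q (go left if both < v, right if both > v).
Walk from root:
  at 2: both 24 and 36 > 2, go right
  at 36: 24 <= 36 <= 36, this is the LCA
LCA = 36


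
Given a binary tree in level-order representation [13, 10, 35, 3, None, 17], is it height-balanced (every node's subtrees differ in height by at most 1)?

Tree (level-order array): [13, 10, 35, 3, None, 17]
Definition: a tree is height-balanced if, at every node, |h(left) - h(right)| <= 1 (empty subtree has height -1).
Bottom-up per-node check:
  node 3: h_left=-1, h_right=-1, diff=0 [OK], height=0
  node 10: h_left=0, h_right=-1, diff=1 [OK], height=1
  node 17: h_left=-1, h_right=-1, diff=0 [OK], height=0
  node 35: h_left=0, h_right=-1, diff=1 [OK], height=1
  node 13: h_left=1, h_right=1, diff=0 [OK], height=2
All nodes satisfy the balance condition.
Result: Balanced


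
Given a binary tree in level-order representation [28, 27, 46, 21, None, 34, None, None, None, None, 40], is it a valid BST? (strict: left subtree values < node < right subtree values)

Level-order array: [28, 27, 46, 21, None, 34, None, None, None, None, 40]
Validate using subtree bounds (lo, hi): at each node, require lo < value < hi,
then recurse left with hi=value and right with lo=value.
Preorder trace (stopping at first violation):
  at node 28 with bounds (-inf, +inf): OK
  at node 27 with bounds (-inf, 28): OK
  at node 21 with bounds (-inf, 27): OK
  at node 46 with bounds (28, +inf): OK
  at node 34 with bounds (28, 46): OK
  at node 40 with bounds (34, 46): OK
No violation found at any node.
Result: Valid BST


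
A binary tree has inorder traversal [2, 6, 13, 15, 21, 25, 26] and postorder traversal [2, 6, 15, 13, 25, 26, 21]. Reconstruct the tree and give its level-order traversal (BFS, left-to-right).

Inorder:   [2, 6, 13, 15, 21, 25, 26]
Postorder: [2, 6, 15, 13, 25, 26, 21]
Algorithm: postorder visits root last, so walk postorder right-to-left;
each value is the root of the current inorder slice — split it at that
value, recurse on the right subtree first, then the left.
Recursive splits:
  root=21; inorder splits into left=[2, 6, 13, 15], right=[25, 26]
  root=26; inorder splits into left=[25], right=[]
  root=25; inorder splits into left=[], right=[]
  root=13; inorder splits into left=[2, 6], right=[15]
  root=15; inorder splits into left=[], right=[]
  root=6; inorder splits into left=[2], right=[]
  root=2; inorder splits into left=[], right=[]
Reconstructed level-order: [21, 13, 26, 6, 15, 25, 2]


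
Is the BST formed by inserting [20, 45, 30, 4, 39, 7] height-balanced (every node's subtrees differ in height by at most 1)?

Tree (level-order array): [20, 4, 45, None, 7, 30, None, None, None, None, 39]
Definition: a tree is height-balanced if, at every node, |h(left) - h(right)| <= 1 (empty subtree has height -1).
Bottom-up per-node check:
  node 7: h_left=-1, h_right=-1, diff=0 [OK], height=0
  node 4: h_left=-1, h_right=0, diff=1 [OK], height=1
  node 39: h_left=-1, h_right=-1, diff=0 [OK], height=0
  node 30: h_left=-1, h_right=0, diff=1 [OK], height=1
  node 45: h_left=1, h_right=-1, diff=2 [FAIL (|1--1|=2 > 1)], height=2
  node 20: h_left=1, h_right=2, diff=1 [OK], height=3
Node 45 violates the condition: |1 - -1| = 2 > 1.
Result: Not balanced


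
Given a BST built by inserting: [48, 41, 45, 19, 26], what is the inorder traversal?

Tree insertion order: [48, 41, 45, 19, 26]
Tree (level-order array): [48, 41, None, 19, 45, None, 26]
Inorder traversal: [19, 26, 41, 45, 48]


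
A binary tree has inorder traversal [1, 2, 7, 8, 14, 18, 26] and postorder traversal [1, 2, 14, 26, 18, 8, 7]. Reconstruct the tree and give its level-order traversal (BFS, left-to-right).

Inorder:   [1, 2, 7, 8, 14, 18, 26]
Postorder: [1, 2, 14, 26, 18, 8, 7]
Algorithm: postorder visits root last, so walk postorder right-to-left;
each value is the root of the current inorder slice — split it at that
value, recurse on the right subtree first, then the left.
Recursive splits:
  root=7; inorder splits into left=[1, 2], right=[8, 14, 18, 26]
  root=8; inorder splits into left=[], right=[14, 18, 26]
  root=18; inorder splits into left=[14], right=[26]
  root=26; inorder splits into left=[], right=[]
  root=14; inorder splits into left=[], right=[]
  root=2; inorder splits into left=[1], right=[]
  root=1; inorder splits into left=[], right=[]
Reconstructed level-order: [7, 2, 8, 1, 18, 14, 26]


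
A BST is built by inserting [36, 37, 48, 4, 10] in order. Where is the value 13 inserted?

Starting tree (level order): [36, 4, 37, None, 10, None, 48]
Insertion path: 36 -> 4 -> 10
Result: insert 13 as right child of 10
Final tree (level order): [36, 4, 37, None, 10, None, 48, None, 13]


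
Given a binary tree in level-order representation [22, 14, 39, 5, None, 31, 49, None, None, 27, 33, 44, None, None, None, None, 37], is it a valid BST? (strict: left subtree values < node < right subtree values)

Level-order array: [22, 14, 39, 5, None, 31, 49, None, None, 27, 33, 44, None, None, None, None, 37]
Validate using subtree bounds (lo, hi): at each node, require lo < value < hi,
then recurse left with hi=value and right with lo=value.
Preorder trace (stopping at first violation):
  at node 22 with bounds (-inf, +inf): OK
  at node 14 with bounds (-inf, 22): OK
  at node 5 with bounds (-inf, 14): OK
  at node 39 with bounds (22, +inf): OK
  at node 31 with bounds (22, 39): OK
  at node 27 with bounds (22, 31): OK
  at node 33 with bounds (31, 39): OK
  at node 37 with bounds (33, 39): OK
  at node 49 with bounds (39, +inf): OK
  at node 44 with bounds (39, 49): OK
No violation found at any node.
Result: Valid BST


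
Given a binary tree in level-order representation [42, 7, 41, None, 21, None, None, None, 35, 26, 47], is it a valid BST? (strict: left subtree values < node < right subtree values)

Level-order array: [42, 7, 41, None, 21, None, None, None, 35, 26, 47]
Validate using subtree bounds (lo, hi): at each node, require lo < value < hi,
then recurse left with hi=value and right with lo=value.
Preorder trace (stopping at first violation):
  at node 42 with bounds (-inf, +inf): OK
  at node 7 with bounds (-inf, 42): OK
  at node 21 with bounds (7, 42): OK
  at node 35 with bounds (21, 42): OK
  at node 26 with bounds (21, 35): OK
  at node 47 with bounds (35, 42): VIOLATION
Node 47 violates its bound: not (35 < 47 < 42).
Result: Not a valid BST


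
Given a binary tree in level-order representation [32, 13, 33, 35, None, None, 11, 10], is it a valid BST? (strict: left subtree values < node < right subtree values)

Level-order array: [32, 13, 33, 35, None, None, 11, 10]
Validate using subtree bounds (lo, hi): at each node, require lo < value < hi,
then recurse left with hi=value and right with lo=value.
Preorder trace (stopping at first violation):
  at node 32 with bounds (-inf, +inf): OK
  at node 13 with bounds (-inf, 32): OK
  at node 35 with bounds (-inf, 13): VIOLATION
Node 35 violates its bound: not (-inf < 35 < 13).
Result: Not a valid BST


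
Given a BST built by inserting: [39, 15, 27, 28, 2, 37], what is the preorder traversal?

Tree insertion order: [39, 15, 27, 28, 2, 37]
Tree (level-order array): [39, 15, None, 2, 27, None, None, None, 28, None, 37]
Preorder traversal: [39, 15, 2, 27, 28, 37]


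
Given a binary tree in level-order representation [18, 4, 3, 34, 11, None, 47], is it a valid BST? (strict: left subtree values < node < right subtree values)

Level-order array: [18, 4, 3, 34, 11, None, 47]
Validate using subtree bounds (lo, hi): at each node, require lo < value < hi,
then recurse left with hi=value and right with lo=value.
Preorder trace (stopping at first violation):
  at node 18 with bounds (-inf, +inf): OK
  at node 4 with bounds (-inf, 18): OK
  at node 34 with bounds (-inf, 4): VIOLATION
Node 34 violates its bound: not (-inf < 34 < 4).
Result: Not a valid BST


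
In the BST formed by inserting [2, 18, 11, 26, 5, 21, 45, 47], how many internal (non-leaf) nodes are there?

Tree built from: [2, 18, 11, 26, 5, 21, 45, 47]
Tree (level-order array): [2, None, 18, 11, 26, 5, None, 21, 45, None, None, None, None, None, 47]
Rule: An internal node has at least one child.
Per-node child counts:
  node 2: 1 child(ren)
  node 18: 2 child(ren)
  node 11: 1 child(ren)
  node 5: 0 child(ren)
  node 26: 2 child(ren)
  node 21: 0 child(ren)
  node 45: 1 child(ren)
  node 47: 0 child(ren)
Matching nodes: [2, 18, 11, 26, 45]
Count of internal (non-leaf) nodes: 5
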